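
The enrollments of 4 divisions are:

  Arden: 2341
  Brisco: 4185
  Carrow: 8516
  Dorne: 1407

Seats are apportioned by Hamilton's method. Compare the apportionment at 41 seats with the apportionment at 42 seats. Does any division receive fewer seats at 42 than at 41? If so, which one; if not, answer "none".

Dorne

At 41 seats: Arden 6, Brisco 10, Carrow 21, Dorne 4.
At 42 seats: Arden 6, Brisco 11, Carrow 22, Dorne 3.
Dorne drops from 4 to 3.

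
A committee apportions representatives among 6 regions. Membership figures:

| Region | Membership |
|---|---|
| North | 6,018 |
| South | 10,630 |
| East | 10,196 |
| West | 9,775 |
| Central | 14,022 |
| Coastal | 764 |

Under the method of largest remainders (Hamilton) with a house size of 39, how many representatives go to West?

The standard divisor is 51405/39 ≈ 1318.077.
Standard quotas: North 4.5657, South 8.0648, East 7.7355, West 7.4161, Central 10.6382, Coastal 0.5796.
Lower quotas: North 4, South 8, East 7, West 7, Central 10, Coastal 0 (sum 36, leaving 3 seats).
Remainders in descending order: East 0.7355, Central 0.6382, Coastal 0.5796, North 0.5657, West 0.4161, South 0.0648.
The surplus seats go to East, Central, Coastal.
West receives 7.

7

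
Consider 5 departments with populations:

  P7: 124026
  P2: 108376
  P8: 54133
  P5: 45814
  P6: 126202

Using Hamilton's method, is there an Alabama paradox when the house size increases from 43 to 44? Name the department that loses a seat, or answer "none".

At 43 seats: P7 12, P2 10, P8 5, P5 4, P6 12.
At 44 seats: P7 12, P2 11, P8 5, P5 4, P6 12.
No department's allocation decreased.

none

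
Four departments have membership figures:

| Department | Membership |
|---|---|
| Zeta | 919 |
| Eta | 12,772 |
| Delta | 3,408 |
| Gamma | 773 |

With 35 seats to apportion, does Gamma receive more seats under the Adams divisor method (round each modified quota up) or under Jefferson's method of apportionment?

Adams: Zeta 2, Eta 24, Delta 7, Gamma 2.
Jefferson: Zeta 1, Eta 26, Delta 7, Gamma 1.
Gamma gets 2 under Adams and 1 under Jefferson.

Adams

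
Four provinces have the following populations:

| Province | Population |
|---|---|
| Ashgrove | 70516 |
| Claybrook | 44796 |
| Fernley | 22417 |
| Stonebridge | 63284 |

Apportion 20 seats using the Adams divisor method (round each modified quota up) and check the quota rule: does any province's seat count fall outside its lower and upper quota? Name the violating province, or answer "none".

Standard quotas: Ashgrove 7.016, Claybrook 4.457, Fernley 2.230, Stonebridge 6.297.
Adams allocation: Ashgrove 7, Claybrook 4, Fernley 3, Stonebridge 6.
Every allocation lies between the lower and upper quota.

none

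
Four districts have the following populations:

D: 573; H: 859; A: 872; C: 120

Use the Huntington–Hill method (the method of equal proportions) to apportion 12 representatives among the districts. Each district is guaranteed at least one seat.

With divisor 214: modified quotas D 2.678, H 4.014, A 4.075, C 0.561.
Geometric-mean thresholds: D √(2·3)=2.449, H √(4·5)=4.472, A √(4·5)=4.472, C (min 1).
Each quota rounded against its threshold gives D 3, H 4, A 4, C 1 (total 12).

D=3, H=4, A=4, C=1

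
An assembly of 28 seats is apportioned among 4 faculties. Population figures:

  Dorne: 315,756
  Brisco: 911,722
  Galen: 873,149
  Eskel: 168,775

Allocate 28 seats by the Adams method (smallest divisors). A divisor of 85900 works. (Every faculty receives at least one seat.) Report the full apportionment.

Dorne 4, Brisco 11, Galen 11, Eskel 2

With modified divisor 85900: modified quotas Dorne 3.676, Brisco 10.614, Galen 10.165, Eskel 1.965.
Rounding up: Dorne 4, Brisco 11, Galen 11, Eskel 2 (total 28).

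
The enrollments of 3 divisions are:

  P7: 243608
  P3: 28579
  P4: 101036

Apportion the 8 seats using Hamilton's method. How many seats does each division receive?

Standard divisor: 373223 ÷ 8 ≈ 46652.875.
Standard quotas: P7 5.2217, P3 0.6126, P4 2.1657.
Lower quotas: P7 5, P3 0, P4 2 (sum 7, leaving 1 seat).
Remainders in descending order: P3 0.6126, P7 0.2217, P4 0.1657.
The surplus seat goes to P3.

P7 5, P3 1, P4 2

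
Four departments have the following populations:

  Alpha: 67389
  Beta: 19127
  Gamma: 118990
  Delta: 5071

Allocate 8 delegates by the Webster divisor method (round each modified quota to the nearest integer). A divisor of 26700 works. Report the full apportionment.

Alpha 3, Beta 1, Gamma 4, Delta 0

With modified divisor 26700: modified quotas Alpha 2.524, Beta 0.716, Gamma 4.457, Delta 0.190.
Rounding to the nearest integer: Alpha 3, Beta 1, Gamma 4, Delta 0 (total 8).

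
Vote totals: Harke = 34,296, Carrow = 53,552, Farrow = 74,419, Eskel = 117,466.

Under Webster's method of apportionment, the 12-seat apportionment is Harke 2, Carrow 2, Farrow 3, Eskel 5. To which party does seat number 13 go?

Priority for the next seat is population ÷ (current seats + 0.5).
Priorities: Harke 13718.400, Carrow 21420.800, Farrow 21262.571, Eskel 21357.455.
Highest priority: Carrow.

Carrow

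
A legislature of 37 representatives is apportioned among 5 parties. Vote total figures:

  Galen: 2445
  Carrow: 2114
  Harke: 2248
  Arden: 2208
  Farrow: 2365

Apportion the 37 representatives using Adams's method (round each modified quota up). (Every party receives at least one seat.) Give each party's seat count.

Standard divisor 11380/37 ≈ 307.568; standard quotas: Galen 7.949, Carrow 6.873, Harke 7.309, Arden 7.179, Farrow 7.689.
Rounding up gives 8, 7, 8, 8, 8 = 39 seats, so the divisor must be adjusted.
With modified divisor 330: modified quotas Galen 7.409, Carrow 6.406, Harke 6.812, Arden 6.691, Farrow 7.167.
Rounding up: Galen 8, Carrow 7, Harke 7, Arden 7, Farrow 8 (total 37).

Galen: 8, Carrow: 7, Harke: 7, Arden: 7, Farrow: 8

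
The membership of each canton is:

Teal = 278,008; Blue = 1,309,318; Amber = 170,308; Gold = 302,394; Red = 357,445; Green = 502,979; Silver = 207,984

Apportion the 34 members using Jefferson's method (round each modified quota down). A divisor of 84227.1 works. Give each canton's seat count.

Teal: 3, Blue: 15, Amber: 2, Gold: 3, Red: 4, Green: 5, Silver: 2

With modified divisor 84227.1: modified quotas Teal 3.301, Blue 15.545, Amber 2.022, Gold 3.590, Red 4.244, Green 5.972, Silver 2.469.
Rounding down: Teal 3, Blue 15, Amber 2, Gold 3, Red 4, Green 5, Silver 2 (total 34).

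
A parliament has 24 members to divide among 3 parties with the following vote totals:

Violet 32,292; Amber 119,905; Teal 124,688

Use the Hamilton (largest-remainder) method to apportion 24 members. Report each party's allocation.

Violet=3; Amber=10; Teal=11

Total 276885; standard divisor 276885/24 ≈ 11536.875.
Standard quotas: Violet 2.7990, Amber 10.3932, Teal 10.8078.
Lower quotas: Violet 2, Amber 10, Teal 10 (sum 22, leaving 2 seats).
Remainders in descending order: Teal 0.8078, Violet 0.7990, Amber 0.3932.
Largest remainders: Teal, Violet receive the extra seats.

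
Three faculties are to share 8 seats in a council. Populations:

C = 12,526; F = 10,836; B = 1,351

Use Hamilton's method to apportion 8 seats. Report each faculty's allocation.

C 4; F 4; B 0

Total 24713; standard divisor 24713/8 ≈ 3089.125.
Standard quotas: C 4.0549, F 3.5078, B 0.4373.
Lower quotas: C 4, F 3, B 0 (sum 7, leaving 1 seat).
Remainders in descending order: F 0.5078, B 0.4373, C 0.0549.
The surplus seat goes to F.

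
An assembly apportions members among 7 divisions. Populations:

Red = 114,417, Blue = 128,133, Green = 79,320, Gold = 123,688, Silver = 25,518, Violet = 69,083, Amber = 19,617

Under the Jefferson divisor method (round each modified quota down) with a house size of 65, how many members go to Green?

9

Standard divisor 559776/65 ≈ 8611.938; standard quotas: Red 13.286, Blue 14.879, Green 9.210, Gold 14.362, Silver 2.963, Violet 8.022, Amber 2.278.
Rounding down gives 13, 14, 9, 14, 2, 8, 2 = 62 seats, so the divisor must be adjusted.
With modified divisor 8200: modified quotas Red 13.953, Blue 15.626, Green 9.673, Gold 15.084, Silver 3.112, Violet 8.425, Amber 2.392.
Rounding down: Red 13, Blue 15, Green 9, Gold 15, Silver 3, Violet 8, Amber 2 (total 65).
Green receives 9.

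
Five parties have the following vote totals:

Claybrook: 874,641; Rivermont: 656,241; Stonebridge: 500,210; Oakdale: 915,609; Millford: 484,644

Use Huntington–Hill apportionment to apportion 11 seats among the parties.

Claybrook 3, Rivermont 2, Stonebridge 2, Oakdale 3, Millford 1

With divisor 348198: modified quotas Claybrook 2.512, Rivermont 1.885, Stonebridge 1.437, Oakdale 2.630, Millford 1.392.
Geometric-mean thresholds: Claybrook √(2·3)=2.449, Rivermont √(1·2)=1.414, Stonebridge √(1·2)=1.414, Oakdale √(2·3)=2.449, Millford √(1·2)=1.414.
Each quota rounded against its threshold gives Claybrook 3, Rivermont 2, Stonebridge 2, Oakdale 3, Millford 1 (total 11).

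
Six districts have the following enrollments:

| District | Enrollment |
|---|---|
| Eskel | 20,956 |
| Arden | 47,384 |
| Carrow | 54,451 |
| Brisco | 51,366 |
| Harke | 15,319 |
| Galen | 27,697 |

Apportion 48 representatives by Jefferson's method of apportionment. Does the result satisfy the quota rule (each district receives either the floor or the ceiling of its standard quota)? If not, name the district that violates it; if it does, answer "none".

Standard quotas: Eskel 4.632, Arden 10.473, Carrow 12.035, Brisco 11.353, Harke 3.386, Galen 6.122.
Jefferson allocation: Eskel 4, Arden 11, Carrow 12, Brisco 12, Harke 3, Galen 6.
Every allocation lies between the lower and upper quota.

none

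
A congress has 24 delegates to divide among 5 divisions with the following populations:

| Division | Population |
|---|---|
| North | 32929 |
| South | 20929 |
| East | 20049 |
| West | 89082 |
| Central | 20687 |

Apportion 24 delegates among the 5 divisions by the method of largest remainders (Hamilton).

Standard divisor: 183676 ÷ 24 ≈ 7653.167.
Standard quotas: North 4.3027, South 2.7347, East 2.6197, West 11.6399, Central 2.7031.
Lower quotas: North 4, South 2, East 2, West 11, Central 2 (sum 21, leaving 3 seats).
Remainders in descending order: South 0.7347, Central 0.7031, West 0.6399, East 0.6197, North 0.3027.
The surplus seats go to South, Central, West.

North=4, South=3, East=2, West=12, Central=3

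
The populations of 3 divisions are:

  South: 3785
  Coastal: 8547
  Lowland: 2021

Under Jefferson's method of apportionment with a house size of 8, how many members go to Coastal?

Standard divisor 14353/8 ≈ 1794.125; standard quotas: South 2.110, Coastal 4.764, Lowland 1.126.
Rounding down gives 2, 4, 1 = 7 seats, so the divisor must be adjusted.
With modified divisor 1600: modified quotas South 2.366, Coastal 5.342, Lowland 1.263.
Rounding down: South 2, Coastal 5, Lowland 1 (total 8).
Coastal receives 5.

5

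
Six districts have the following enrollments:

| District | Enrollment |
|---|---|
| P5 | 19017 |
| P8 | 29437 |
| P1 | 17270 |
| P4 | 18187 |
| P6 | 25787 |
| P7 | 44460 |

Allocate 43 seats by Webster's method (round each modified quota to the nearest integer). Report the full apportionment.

P5: 5, P8: 8, P1: 5, P4: 5, P6: 7, P7: 13

Standard divisor 154158/43 ≈ 3585.07; standard quotas: P5 5.304, P8 8.211, P1 4.817, P4 5.073, P6 7.193, P7 12.401.
Rounding to the nearest integer gives 5, 8, 5, 5, 7, 12 = 42 seats, so the divisor must be adjusted.
With modified divisor 3500: modified quotas P5 5.433, P8 8.411, P1 4.934, P4 5.196, P6 7.368, P7 12.703.
Rounding to the nearest integer: P5 5, P8 8, P1 5, P4 5, P6 7, P7 13 (total 43).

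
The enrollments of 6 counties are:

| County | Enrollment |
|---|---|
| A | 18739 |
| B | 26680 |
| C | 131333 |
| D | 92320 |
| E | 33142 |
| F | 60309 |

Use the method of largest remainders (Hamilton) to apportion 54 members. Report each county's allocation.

A 3; B 4; C 19; D 14; E 5; F 9

The standard divisor is 362523/54 ≈ 6713.389.
Standard quotas: A 2.7913, B 3.9741, C 19.5628, D 13.7516, E 4.9367, F 8.9834.
Lower quotas: A 2, B 3, C 19, D 13, E 4, F 8 (sum 49, leaving 5 seats).
Remainders in descending order: F 0.9834, B 0.9741, E 0.9367, A 0.7913, D 0.7516, C 0.5628.
The surplus seats go to F, B, E, A, D.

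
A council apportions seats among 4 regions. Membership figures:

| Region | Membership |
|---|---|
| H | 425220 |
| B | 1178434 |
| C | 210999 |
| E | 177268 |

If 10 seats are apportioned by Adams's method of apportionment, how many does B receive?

6

Standard divisor 1991921/10 ≈ 199192.1; standard quotas: H 2.135, B 5.916, C 1.059, E 0.890.
Rounding up gives 3, 6, 2, 1 = 12 seats, so the divisor must be adjusted.
With modified divisor 224100: modified quotas H 1.897, B 5.259, C 0.942, E 0.791.
Rounding up: H 2, B 6, C 1, E 1 (total 10).
B receives 6.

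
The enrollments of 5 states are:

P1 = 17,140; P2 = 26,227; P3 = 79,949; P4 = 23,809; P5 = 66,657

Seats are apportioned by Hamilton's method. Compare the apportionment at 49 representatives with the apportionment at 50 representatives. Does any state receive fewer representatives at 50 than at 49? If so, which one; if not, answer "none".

P4

At 49 seats: P1 4, P2 6, P3 18, P4 6, P5 15.
At 50 seats: P1 4, P2 6, P3 19, P4 5, P5 16.
P4 drops from 6 to 5.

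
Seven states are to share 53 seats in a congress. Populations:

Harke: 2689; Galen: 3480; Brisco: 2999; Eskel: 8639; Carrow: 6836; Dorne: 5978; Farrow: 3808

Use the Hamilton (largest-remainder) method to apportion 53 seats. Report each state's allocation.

Standard divisor: 34429 ÷ 53 ≈ 649.604.
Standard quotas: Harke 4.1394, Galen 5.3571, Brisco 4.6167, Eskel 13.2989, Carrow 10.5233, Dorne 9.2025, Farrow 5.8620.
Lower quotas: Harke 4, Galen 5, Brisco 4, Eskel 13, Carrow 10, Dorne 9, Farrow 5 (sum 50, leaving 3 seats).
Remainders in descending order: Farrow 0.8620, Brisco 0.6167, Carrow 0.5233, Galen 0.3571, Eskel 0.2989, Dorne 0.2025, Harke 0.1394.
The surplus seats go to Farrow, Brisco, Carrow.

Harke: 4, Galen: 5, Brisco: 5, Eskel: 13, Carrow: 11, Dorne: 9, Farrow: 6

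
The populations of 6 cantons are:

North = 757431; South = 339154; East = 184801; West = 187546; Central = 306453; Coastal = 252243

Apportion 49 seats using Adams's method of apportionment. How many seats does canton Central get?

Standard divisor 2027628/49 ≈ 41380.163; standard quotas: North 18.304, South 8.196, East 4.466, West 4.532, Central 7.406, Coastal 6.096.
Rounding up gives 19, 9, 5, 5, 8, 7 = 53 seats, so the divisor must be adjusted.
With modified divisor 44200: modified quotas North 17.136, South 7.673, East 4.181, West 4.243, Central 6.933, Coastal 5.707.
Rounding up: North 18, South 8, East 5, West 5, Central 7, Coastal 6 (total 49).
Central receives 7.

7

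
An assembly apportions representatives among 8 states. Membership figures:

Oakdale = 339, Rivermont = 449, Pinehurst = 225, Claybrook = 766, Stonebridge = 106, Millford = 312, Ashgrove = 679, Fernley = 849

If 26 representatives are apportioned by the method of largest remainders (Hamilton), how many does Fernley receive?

The standard divisor is 3725/26 ≈ 143.269.
Standard quotas: Oakdale 2.366, Rivermont 3.134, Pinehurst 1.570, Claybrook 5.347, Stonebridge 0.740, Millford 2.178, Ashgrove 4.739, Fernley 5.926.
Lower quotas: Oakdale 2, Rivermont 3, Pinehurst 1, Claybrook 5, Stonebridge 0, Millford 2, Ashgrove 4, Fernley 5 (sum 22, leaving 4 seats).
Remainders in descending order: Fernley 0.926, Stonebridge 0.740, Ashgrove 0.739, Pinehurst 0.570, Oakdale 0.366, Claybrook 0.347, Millford 0.178, Rivermont 0.134.
Largest remainders: Fernley, Stonebridge, Ashgrove, Pinehurst receive the extra seats.
Fernley receives 6.

6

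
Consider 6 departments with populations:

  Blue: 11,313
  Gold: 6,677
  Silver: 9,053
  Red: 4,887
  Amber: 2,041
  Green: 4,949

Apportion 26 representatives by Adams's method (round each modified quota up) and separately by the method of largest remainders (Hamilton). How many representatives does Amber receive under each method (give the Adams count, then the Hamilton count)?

2 and 1

Adams: Blue 7, Gold 5, Silver 6, Red 3, Amber 2, Green 3.
Hamilton: Blue 8, Gold 5, Silver 6, Red 3, Amber 1, Green 3.
Amber gets 2 under Adams and 1 under Hamilton.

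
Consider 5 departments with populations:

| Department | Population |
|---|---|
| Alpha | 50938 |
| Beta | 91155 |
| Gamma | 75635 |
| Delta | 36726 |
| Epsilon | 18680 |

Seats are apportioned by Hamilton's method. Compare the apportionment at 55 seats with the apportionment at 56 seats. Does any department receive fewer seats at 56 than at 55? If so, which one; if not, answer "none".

At 55 seats: Alpha 10, Beta 18, Gamma 15, Delta 8, Epsilon 4.
At 56 seats: Alpha 10, Beta 19, Gamma 15, Delta 8, Epsilon 4.
No department's allocation decreased.

none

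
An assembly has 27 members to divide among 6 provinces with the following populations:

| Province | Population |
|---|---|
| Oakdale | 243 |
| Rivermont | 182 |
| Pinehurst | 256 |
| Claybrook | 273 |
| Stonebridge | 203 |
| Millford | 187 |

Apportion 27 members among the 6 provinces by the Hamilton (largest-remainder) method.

Standard divisor: 1344 ÷ 27 ≈ 49.778.
Standard quotas: Oakdale 4.882, Rivermont 3.656, Pinehurst 5.143, Claybrook 5.484, Stonebridge 4.078, Millford 3.757.
Lower quotas: Oakdale 4, Rivermont 3, Pinehurst 5, Claybrook 5, Stonebridge 4, Millford 3 (sum 24, leaving 3 seats).
Remainders in descending order: Oakdale 0.882, Millford 0.757, Rivermont 0.656, Claybrook 0.484, Pinehurst 0.143, Stonebridge 0.078.
The surplus seats go to Oakdale, Millford, Rivermont.

Oakdale 5, Rivermont 4, Pinehurst 5, Claybrook 5, Stonebridge 4, Millford 4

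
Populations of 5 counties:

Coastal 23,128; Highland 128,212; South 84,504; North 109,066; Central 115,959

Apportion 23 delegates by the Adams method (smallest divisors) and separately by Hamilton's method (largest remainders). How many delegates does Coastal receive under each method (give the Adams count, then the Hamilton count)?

2 and 1

Adams: Coastal 2, Highland 6, South 4, North 5, Central 6.
Hamilton: Coastal 1, Highland 6, South 4, North 6, Central 6.
Coastal gets 2 under Adams and 1 under Hamilton.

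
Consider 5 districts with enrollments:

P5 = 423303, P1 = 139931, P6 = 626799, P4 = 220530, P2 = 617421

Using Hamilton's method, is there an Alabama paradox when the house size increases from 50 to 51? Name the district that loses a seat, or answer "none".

At 50 seats: P5 10, P1 4, P6 16, P4 5, P2 15.
At 51 seats: P5 11, P1 3, P6 16, P4 6, P2 15.
P1 drops from 4 to 3.

P1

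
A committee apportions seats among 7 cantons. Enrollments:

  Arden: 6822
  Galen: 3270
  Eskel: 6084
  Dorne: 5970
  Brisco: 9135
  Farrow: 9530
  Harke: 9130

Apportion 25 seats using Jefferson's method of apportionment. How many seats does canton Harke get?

Standard divisor 49941/25 ≈ 1997.64; standard quotas: Arden 3.415, Galen 1.637, Eskel 3.046, Dorne 2.989, Brisco 4.573, Farrow 4.771, Harke 4.570.
Rounding down gives 3, 1, 3, 2, 4, 4, 4 = 21 seats, so the divisor must be adjusted.
With modified divisor 1800: modified quotas Arden 3.790, Galen 1.817, Eskel 3.380, Dorne 3.317, Brisco 5.075, Farrow 5.294, Harke 5.072.
Rounding down: Arden 3, Galen 1, Eskel 3, Dorne 3, Brisco 5, Farrow 5, Harke 5 (total 25).
Harke receives 5.

5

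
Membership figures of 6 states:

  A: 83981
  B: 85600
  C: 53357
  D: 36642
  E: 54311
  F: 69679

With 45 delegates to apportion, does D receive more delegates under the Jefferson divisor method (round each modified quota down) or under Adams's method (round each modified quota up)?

Jefferson: A 10, B 11, C 6, D 4, E 6, F 8.
Adams: A 10, B 10, C 6, D 5, E 6, F 8.
D gets 4 under Jefferson and 5 under Adams.

Adams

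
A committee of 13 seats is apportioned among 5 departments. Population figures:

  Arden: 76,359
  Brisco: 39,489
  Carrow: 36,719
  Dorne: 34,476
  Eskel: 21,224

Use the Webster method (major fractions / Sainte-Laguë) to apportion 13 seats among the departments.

Arden: 5; Brisco: 3; Carrow: 2; Dorne: 2; Eskel: 1

Standard divisor 208267/13 ≈ 16020.538; standard quotas: Arden 4.766, Brisco 2.465, Carrow 2.292, Dorne 2.152, Eskel 1.325.
Rounding to the nearest integer gives 5, 2, 2, 2, 1 = 12 seats, so the divisor must be adjusted.
With modified divisor 15200: modified quotas Arden 5.024, Brisco 2.598, Carrow 2.416, Dorne 2.268, Eskel 1.396.
Rounding to the nearest integer: Arden 5, Brisco 3, Carrow 2, Dorne 2, Eskel 1 (total 13).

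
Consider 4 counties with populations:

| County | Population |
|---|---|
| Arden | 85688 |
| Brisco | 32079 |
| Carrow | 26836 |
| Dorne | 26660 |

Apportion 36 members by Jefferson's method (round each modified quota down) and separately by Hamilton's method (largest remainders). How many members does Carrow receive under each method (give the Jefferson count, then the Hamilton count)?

Jefferson: Arden 19, Brisco 7, Carrow 5, Dorne 5.
Hamilton: Arden 18, Brisco 7, Carrow 6, Dorne 5.
Carrow gets 5 under Jefferson and 6 under Hamilton.

5 and 6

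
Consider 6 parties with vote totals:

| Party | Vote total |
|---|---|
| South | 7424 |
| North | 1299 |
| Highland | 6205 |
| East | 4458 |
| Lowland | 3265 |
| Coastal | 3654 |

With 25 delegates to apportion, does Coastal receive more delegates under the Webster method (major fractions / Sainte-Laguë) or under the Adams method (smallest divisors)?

Webster

Webster: South 7, North 1, Highland 6, East 4, Lowland 3, Coastal 4.
Adams: South 7, North 2, Highland 6, East 4, Lowland 3, Coastal 3.
Coastal gets 4 under Webster and 3 under Adams.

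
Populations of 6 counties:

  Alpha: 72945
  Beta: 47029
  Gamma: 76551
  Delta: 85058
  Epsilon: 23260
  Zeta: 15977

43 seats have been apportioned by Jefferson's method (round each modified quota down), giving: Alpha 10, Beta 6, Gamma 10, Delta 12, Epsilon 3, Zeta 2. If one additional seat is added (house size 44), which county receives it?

Gamma

Priority for the next seat is population ÷ (current seats + 1).
Priorities: Alpha 6631.364, Beta 6718.429, Gamma 6959.182, Delta 6542.923, Epsilon 5815.000, Zeta 5325.667.
Highest priority: Gamma.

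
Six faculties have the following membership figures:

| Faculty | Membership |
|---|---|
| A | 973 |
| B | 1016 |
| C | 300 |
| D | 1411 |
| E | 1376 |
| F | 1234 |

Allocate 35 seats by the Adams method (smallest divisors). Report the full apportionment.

Standard divisor 6310/35 ≈ 180.286; standard quotas: A 5.397, B 5.635, C 1.664, D 7.826, E 7.632, F 6.845.
Rounding up gives 6, 6, 2, 8, 8, 7 = 37 seats, so the divisor must be adjusted.
With modified divisor 200: modified quotas A 4.865, B 5.080, C 1.500, D 7.055, E 6.880, F 6.170.
Rounding up: A 5, B 6, C 2, D 8, E 7, F 7 (total 35).

A=5, B=6, C=2, D=8, E=7, F=7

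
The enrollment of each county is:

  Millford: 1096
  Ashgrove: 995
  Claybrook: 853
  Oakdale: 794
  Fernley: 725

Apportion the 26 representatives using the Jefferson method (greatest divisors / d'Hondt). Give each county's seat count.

Standard divisor 4463/26 ≈ 171.654; standard quotas: Millford 6.385, Ashgrove 5.797, Claybrook 4.969, Oakdale 4.626, Fernley 4.224.
Rounding down gives 6, 5, 4, 4, 4 = 23 seats, so the divisor must be adjusted.
With modified divisor 158: modified quotas Millford 6.937, Ashgrove 6.297, Claybrook 5.399, Oakdale 5.025, Fernley 4.589.
Rounding down: Millford 6, Ashgrove 6, Claybrook 5, Oakdale 5, Fernley 4 (total 26).

Millford=6; Ashgrove=6; Claybrook=5; Oakdale=5; Fernley=4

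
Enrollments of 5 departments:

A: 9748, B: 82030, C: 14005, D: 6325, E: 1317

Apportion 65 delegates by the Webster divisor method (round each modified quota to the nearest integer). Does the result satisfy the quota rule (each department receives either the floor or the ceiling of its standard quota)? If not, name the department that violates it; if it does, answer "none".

Standard quotas: A 5.586, B 47.009, C 8.026, D 3.625, E 0.755.
Webster allocation: A 6, B 46, C 8, D 4, E 1.
B has quota 47.009 (lower 47, upper 48) but receives 46 — outside the quota interval.

B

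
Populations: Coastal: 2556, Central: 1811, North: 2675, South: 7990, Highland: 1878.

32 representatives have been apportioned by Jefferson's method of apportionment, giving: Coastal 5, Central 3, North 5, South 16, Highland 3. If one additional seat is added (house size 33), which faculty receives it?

South

Priority for the next seat is population ÷ (current seats + 1).
Priorities: Coastal 426.000, Central 452.750, North 445.833, South 470.000, Highland 469.500.
Highest priority: South.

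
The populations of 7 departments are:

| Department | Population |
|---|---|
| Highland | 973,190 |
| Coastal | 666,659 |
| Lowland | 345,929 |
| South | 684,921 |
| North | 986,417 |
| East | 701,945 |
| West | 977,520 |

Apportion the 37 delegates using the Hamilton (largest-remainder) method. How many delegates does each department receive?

The standard divisor is 5336581/37 ≈ 144231.919.
Standard quotas: Highland 6.7474, Coastal 4.6221, Lowland 2.3984, South 4.7487, North 6.8391, East 4.8668, West 6.7774.
Lower quotas: Highland 6, Coastal 4, Lowland 2, South 4, North 6, East 4, West 6 (sum 32, leaving 5 seats).
Remainders in descending order: East 0.8668, North 0.8391, West 0.7774, South 0.7487, Highland 0.7474, Coastal 0.6221, Lowland 0.3984.
The surplus seats go to East, North, West, South, Highland.

Highland=7, Coastal=4, Lowland=2, South=5, North=7, East=5, West=7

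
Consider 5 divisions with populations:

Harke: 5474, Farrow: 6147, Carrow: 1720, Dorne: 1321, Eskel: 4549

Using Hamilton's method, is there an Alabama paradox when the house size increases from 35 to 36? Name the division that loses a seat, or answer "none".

At 35 seats: Harke 10, Farrow 11, Carrow 3, Dorne 3, Eskel 8.
At 36 seats: Harke 10, Farrow 12, Carrow 3, Dorne 2, Eskel 9.
Dorne drops from 3 to 2.

Dorne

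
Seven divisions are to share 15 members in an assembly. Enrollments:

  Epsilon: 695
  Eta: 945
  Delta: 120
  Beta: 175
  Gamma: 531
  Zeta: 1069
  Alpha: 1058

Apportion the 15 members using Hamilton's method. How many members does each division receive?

Total 4593; standard divisor 4593/15 ≈ 306.2.
Standard quotas: Epsilon 2.270, Eta 3.086, Delta 0.392, Beta 0.572, Gamma 1.734, Zeta 3.491, Alpha 3.455.
Lower quotas: Epsilon 2, Eta 3, Delta 0, Beta 0, Gamma 1, Zeta 3, Alpha 3 (sum 12, leaving 3 seats).
Remainders in descending order: Gamma 0.734, Beta 0.572, Zeta 0.491, Alpha 0.455, Delta 0.392, Epsilon 0.270, Eta 0.086.
The surplus seats go to Gamma, Beta, Zeta.

Epsilon 2; Eta 3; Delta 0; Beta 1; Gamma 2; Zeta 4; Alpha 3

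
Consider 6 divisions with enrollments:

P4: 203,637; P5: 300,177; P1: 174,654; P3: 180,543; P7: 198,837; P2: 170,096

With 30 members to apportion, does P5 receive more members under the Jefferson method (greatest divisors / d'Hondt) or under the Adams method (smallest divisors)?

Jefferson: P4 5, P5 8, P1 4, P3 4, P7 5, P2 4.
Adams: P4 5, P5 7, P1 4, P3 5, P7 5, P2 4.
P5 gets 8 under Jefferson and 7 under Adams.

Jefferson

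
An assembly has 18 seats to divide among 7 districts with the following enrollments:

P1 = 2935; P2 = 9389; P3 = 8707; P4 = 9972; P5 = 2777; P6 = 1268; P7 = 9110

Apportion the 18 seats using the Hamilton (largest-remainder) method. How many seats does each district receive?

Standard divisor: 44158 ÷ 18 ≈ 2453.222.
Standard quotas: P1 1.1964, P2 3.8272, P3 3.5492, P4 4.0649, P5 1.1320, P6 0.5169, P7 3.7135.
Lower quotas: P1 1, P2 3, P3 3, P4 4, P5 1, P6 0, P7 3 (sum 15, leaving 3 seats).
Remainders in descending order: P2 0.8272, P7 0.7135, P3 0.5492, P6 0.5169, P1 0.1964, P5 0.1320, P4 0.0649.
The surplus seats go to P2, P7, P3.

P1=1, P2=4, P3=4, P4=4, P5=1, P6=0, P7=4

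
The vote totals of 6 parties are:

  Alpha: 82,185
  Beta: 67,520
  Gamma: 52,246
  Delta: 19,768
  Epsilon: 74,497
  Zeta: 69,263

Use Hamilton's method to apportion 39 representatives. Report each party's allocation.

Total 365479; standard divisor 365479/39 ≈ 9371.256.
Standard quotas: Alpha 8.7699, Beta 7.2050, Gamma 5.5751, Delta 2.1094, Epsilon 7.9495, Zeta 7.3910.
Lower quotas: Alpha 8, Beta 7, Gamma 5, Delta 2, Epsilon 7, Zeta 7 (sum 36, leaving 3 seats).
Remainders in descending order: Epsilon 0.9495, Alpha 0.7699, Gamma 0.5751, Zeta 0.3910, Beta 0.2050, Delta 0.1094.
The surplus seats go to Epsilon, Alpha, Gamma.

Alpha=9, Beta=7, Gamma=6, Delta=2, Epsilon=8, Zeta=7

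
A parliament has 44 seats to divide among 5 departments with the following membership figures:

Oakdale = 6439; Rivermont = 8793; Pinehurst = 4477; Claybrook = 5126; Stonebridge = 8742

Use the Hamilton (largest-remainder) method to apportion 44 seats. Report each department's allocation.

Oakdale: 8, Rivermont: 12, Pinehurst: 6, Claybrook: 7, Stonebridge: 11

Standard divisor: 33577 ÷ 44 ≈ 763.114.
Standard quotas: Oakdale 8.4378, Rivermont 11.5225, Pinehurst 5.8668, Claybrook 6.7172, Stonebridge 11.4557.
Lower quotas: Oakdale 8, Rivermont 11, Pinehurst 5, Claybrook 6, Stonebridge 11 (sum 41, leaving 3 seats).
Remainders in descending order: Pinehurst 0.8668, Claybrook 0.7172, Rivermont 0.5225, Stonebridge 0.4557, Oakdale 0.4378.
Largest remainders: Pinehurst, Claybrook, Rivermont receive the extra seats.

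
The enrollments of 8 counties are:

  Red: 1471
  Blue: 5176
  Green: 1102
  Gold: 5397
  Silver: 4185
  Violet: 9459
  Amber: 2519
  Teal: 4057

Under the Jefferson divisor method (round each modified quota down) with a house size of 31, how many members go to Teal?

Standard divisor 33366/31 ≈ 1076.323; standard quotas: Red 1.367, Blue 4.809, Green 1.024, Gold 5.014, Silver 3.888, Violet 8.788, Amber 2.340, Teal 3.769.
Rounding down gives 1, 4, 1, 5, 3, 8, 2, 3 = 27 seats, so the divisor must be adjusted.
With modified divisor 1000: modified quotas Red 1.471, Blue 5.176, Green 1.102, Gold 5.397, Silver 4.185, Violet 9.459, Amber 2.519, Teal 4.057.
Rounding down: Red 1, Blue 5, Green 1, Gold 5, Silver 4, Violet 9, Amber 2, Teal 4 (total 31).
Teal receives 4.

4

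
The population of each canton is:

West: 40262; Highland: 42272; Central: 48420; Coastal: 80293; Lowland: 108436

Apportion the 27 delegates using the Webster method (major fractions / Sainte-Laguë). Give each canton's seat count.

Standard divisor 319683/27 ≈ 11840.111; standard quotas: West 3.400, Highland 3.570, Central 4.089, Coastal 6.781, Lowland 9.158.
Rounding to the nearest integer gives West 3, Highland 4, Central 4, Coastal 7, Lowland 9 — total 27, matching the house size, so no adjustment is needed.

West: 3, Highland: 4, Central: 4, Coastal: 7, Lowland: 9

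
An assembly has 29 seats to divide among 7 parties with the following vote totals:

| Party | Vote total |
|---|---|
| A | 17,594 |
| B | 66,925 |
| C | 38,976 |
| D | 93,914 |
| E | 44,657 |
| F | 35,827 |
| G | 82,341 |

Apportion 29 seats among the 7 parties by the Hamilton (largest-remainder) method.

The standard divisor is 380234/29 ≈ 13111.517.
Standard quotas: A 1.3419, B 5.1043, C 2.9727, D 7.1627, E 3.4059, F 2.7325, G 6.2801.
Lower quotas: A 1, B 5, C 2, D 7, E 3, F 2, G 6 (sum 26, leaving 3 seats).
Remainders in descending order: C 0.9727, F 0.7325, E 0.4059, A 0.3419, G 0.2801, D 0.1627, B 0.1043.
The surplus seats go to C, F, E.

A 1, B 5, C 3, D 7, E 4, F 3, G 6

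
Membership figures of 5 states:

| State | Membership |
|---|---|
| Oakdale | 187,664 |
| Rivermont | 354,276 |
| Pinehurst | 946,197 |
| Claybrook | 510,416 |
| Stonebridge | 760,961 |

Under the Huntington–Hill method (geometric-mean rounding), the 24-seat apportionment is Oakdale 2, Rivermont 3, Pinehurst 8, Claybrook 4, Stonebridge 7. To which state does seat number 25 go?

Priority for the next seat is population ÷ (√(s·(s+1))).
Priorities: Oakdale 76613.507, Rivermont 102270.672, Pinehurst 111510.386, Claybrook 114132.487, Stonebridge 101687.691.
Highest priority: Claybrook.

Claybrook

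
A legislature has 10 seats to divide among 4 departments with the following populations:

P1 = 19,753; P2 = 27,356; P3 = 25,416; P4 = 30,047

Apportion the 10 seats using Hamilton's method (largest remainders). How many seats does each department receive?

Standard divisor: 102572 ÷ 10 ≈ 10257.2.
Standard quotas: P1 1.9258, P2 2.6670, P3 2.4779, P4 2.9294.
Lower quotas: P1 1, P2 2, P3 2, P4 2 (sum 7, leaving 3 seats).
Remainders in descending order: P4 0.9294, P1 0.9258, P2 0.6670, P3 0.4779.
Largest remainders: P4, P1, P2 receive the extra seats.

P1 2, P2 3, P3 2, P4 3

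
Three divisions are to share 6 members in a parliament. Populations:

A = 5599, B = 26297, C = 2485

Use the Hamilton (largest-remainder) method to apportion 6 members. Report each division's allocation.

Standard divisor: 34381 ÷ 6 ≈ 5730.167.
Standard quotas: A 0.9771, B 4.5892, C 0.4337.
Lower quotas: A 0, B 4, C 0 (sum 4, leaving 2 seats).
Remainders in descending order: A 0.9771, B 0.5892, C 0.4337.
Largest remainders: A, B receive the extra seats.

A: 1, B: 5, C: 0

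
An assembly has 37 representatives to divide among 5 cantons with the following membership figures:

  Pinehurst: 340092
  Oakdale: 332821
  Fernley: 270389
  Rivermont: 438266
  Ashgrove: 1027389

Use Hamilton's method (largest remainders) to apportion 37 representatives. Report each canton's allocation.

The standard divisor is 2408957/37 ≈ 65106.946.
Standard quotas: Pinehurst 5.2236, Oakdale 5.1119, Fernley 4.1530, Rivermont 6.7315, Ashgrove 15.7800.
Lower quotas: Pinehurst 5, Oakdale 5, Fernley 4, Rivermont 6, Ashgrove 15 (sum 35, leaving 2 seats).
Remainders in descending order: Ashgrove 0.7800, Rivermont 0.7315, Pinehurst 0.2236, Fernley 0.1530, Oakdale 0.1119.
Largest remainders: Ashgrove, Rivermont receive the extra seats.

Pinehurst 5; Oakdale 5; Fernley 4; Rivermont 7; Ashgrove 16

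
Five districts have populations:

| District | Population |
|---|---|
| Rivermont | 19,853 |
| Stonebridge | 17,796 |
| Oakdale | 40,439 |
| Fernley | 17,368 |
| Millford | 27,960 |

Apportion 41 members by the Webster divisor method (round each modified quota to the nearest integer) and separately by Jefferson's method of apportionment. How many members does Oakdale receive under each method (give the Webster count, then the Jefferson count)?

13 and 14

Webster: Rivermont 7, Stonebridge 6, Oakdale 13, Fernley 6, Millford 9.
Jefferson: Rivermont 6, Stonebridge 6, Oakdale 14, Fernley 6, Millford 9.
Oakdale gets 13 under Webster and 14 under Jefferson.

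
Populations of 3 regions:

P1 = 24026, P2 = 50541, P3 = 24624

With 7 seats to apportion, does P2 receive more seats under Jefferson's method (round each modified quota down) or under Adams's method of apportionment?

Jefferson: P1 1, P2 4, P3 2.
Adams: P1 2, P2 3, P3 2.
P2 gets 4 under Jefferson and 3 under Adams.

Jefferson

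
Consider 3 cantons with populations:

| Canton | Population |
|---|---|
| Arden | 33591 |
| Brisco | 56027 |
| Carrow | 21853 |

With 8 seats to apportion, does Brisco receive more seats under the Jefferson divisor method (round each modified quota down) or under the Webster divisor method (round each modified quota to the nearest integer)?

Jefferson: Arden 2, Brisco 5, Carrow 1.
Webster: Arden 2, Brisco 4, Carrow 2.
Brisco gets 5 under Jefferson and 4 under Webster.

Jefferson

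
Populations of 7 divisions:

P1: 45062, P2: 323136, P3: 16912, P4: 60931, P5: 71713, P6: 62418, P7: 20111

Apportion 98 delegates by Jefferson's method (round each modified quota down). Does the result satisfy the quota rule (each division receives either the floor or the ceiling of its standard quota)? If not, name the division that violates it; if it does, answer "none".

P2

Standard quotas: P1 7.357, P2 52.754, P3 2.761, P4 9.947, P5 11.708, P6 10.190, P7 3.283.
Jefferson allocation: P1 7, P2 54, P3 2, P4 10, P5 12, P6 10, P7 3.
P2 has quota 52.754 (lower 52, upper 53) but receives 54 — outside the quota interval.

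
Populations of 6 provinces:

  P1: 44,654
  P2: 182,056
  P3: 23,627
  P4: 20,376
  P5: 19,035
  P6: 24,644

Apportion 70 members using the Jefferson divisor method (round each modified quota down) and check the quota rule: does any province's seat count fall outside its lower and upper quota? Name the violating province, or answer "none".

P2

Standard quotas: P1 9.942, P2 40.535, P3 5.261, P4 4.537, P5 4.238, P6 5.487.
Jefferson allocation: P1 10, P2 42, P3 5, P4 4, P5 4, P6 5.
P2 has quota 40.535 (lower 40, upper 41) but receives 42 — outside the quota interval.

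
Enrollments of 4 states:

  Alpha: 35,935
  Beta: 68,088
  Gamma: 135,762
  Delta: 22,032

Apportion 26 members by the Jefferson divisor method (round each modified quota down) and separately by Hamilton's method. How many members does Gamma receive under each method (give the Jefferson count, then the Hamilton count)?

14 and 13

Jefferson: Alpha 3, Beta 7, Gamma 14, Delta 2.
Hamilton: Alpha 4, Beta 7, Gamma 13, Delta 2.
Gamma gets 14 under Jefferson and 13 under Hamilton.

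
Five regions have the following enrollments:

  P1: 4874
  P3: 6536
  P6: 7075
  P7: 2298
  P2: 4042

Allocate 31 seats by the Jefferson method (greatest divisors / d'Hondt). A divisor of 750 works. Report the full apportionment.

With modified divisor 750: modified quotas P1 6.499, P3 8.715, P6 9.433, P7 3.064, P2 5.389.
Rounding down: P1 6, P3 8, P6 9, P7 3, P2 5 (total 31).

P1=6; P3=8; P6=9; P7=3; P2=5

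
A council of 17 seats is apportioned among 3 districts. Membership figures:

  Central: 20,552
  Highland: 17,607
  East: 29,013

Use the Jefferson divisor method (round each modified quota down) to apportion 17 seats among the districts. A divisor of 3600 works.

Central 5, Highland 4, East 8

With modified divisor 3600: modified quotas Central 5.709, Highland 4.891, East 8.059.
Rounding down: Central 5, Highland 4, East 8 (total 17).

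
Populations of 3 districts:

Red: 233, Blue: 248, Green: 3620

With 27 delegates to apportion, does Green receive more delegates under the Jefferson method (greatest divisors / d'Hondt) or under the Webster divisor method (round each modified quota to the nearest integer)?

Jefferson

Jefferson: Red 1, Blue 1, Green 25.
Webster: Red 2, Blue 2, Green 23.
Green gets 25 under Jefferson and 23 under Webster.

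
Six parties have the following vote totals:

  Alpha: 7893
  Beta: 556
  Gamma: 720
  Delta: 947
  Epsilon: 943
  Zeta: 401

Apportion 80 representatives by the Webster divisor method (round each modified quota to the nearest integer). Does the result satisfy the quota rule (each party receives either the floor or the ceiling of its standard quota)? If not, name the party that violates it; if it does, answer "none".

Standard quotas: Alpha 55.099, Beta 3.881, Gamma 5.026, Delta 6.611, Epsilon 6.583, Zeta 2.799.
Webster allocation: Alpha 54, Beta 4, Gamma 5, Delta 7, Epsilon 7, Zeta 3.
Alpha has quota 55.099 (lower 55, upper 56) but receives 54 — outside the quota interval.

Alpha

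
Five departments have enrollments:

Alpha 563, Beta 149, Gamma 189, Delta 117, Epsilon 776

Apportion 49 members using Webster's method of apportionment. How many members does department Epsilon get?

21

Standard divisor 1794/49 ≈ 36.612; standard quotas: Alpha 15.377, Beta 4.070, Gamma 5.162, Delta 3.196, Epsilon 21.195.
Rounding to the nearest integer gives 15, 4, 5, 3, 21 = 48 seats, so the divisor must be adjusted.
With modified divisor 36.2: modified quotas Alpha 15.552, Beta 4.116, Gamma 5.221, Delta 3.232, Epsilon 21.436.
Rounding to the nearest integer: Alpha 16, Beta 4, Gamma 5, Delta 3, Epsilon 21 (total 49).
Epsilon receives 21.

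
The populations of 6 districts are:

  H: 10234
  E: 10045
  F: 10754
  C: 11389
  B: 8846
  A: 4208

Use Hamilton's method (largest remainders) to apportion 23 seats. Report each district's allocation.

The standard divisor is 55476/23 = 2412.
Standard quotas: H 4.2430, E 4.1646, F 4.4585, C 4.7218, B 3.6675, A 1.7446.
Lower quotas: H 4, E 4, F 4, C 4, B 3, A 1 (sum 20, leaving 3 seats).
Remainders in descending order: A 0.7446, C 0.7218, B 0.6675, F 0.4585, H 0.2430, E 0.1646.
The surplus seats go to A, C, B.

H: 4; E: 4; F: 4; C: 5; B: 4; A: 2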